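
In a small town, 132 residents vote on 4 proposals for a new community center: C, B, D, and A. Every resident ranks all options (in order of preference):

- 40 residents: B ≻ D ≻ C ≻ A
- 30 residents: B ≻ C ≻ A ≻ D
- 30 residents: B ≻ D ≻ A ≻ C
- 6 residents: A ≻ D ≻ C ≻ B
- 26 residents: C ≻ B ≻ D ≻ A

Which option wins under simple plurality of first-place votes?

First-place votes: C 26, B 100, D 0, A 6.
B has the most first-place votes.

B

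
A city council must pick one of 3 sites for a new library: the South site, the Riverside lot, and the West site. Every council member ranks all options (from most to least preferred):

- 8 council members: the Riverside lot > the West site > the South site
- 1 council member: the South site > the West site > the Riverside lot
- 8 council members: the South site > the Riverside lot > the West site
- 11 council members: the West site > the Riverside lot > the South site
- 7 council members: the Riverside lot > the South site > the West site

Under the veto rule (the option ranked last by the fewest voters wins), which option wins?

the Riverside lot

Last-place votes: the South site 19, the Riverside lot 1, the West site 15.
the Riverside lot is ranked last by the fewest voters, so the Riverside lot wins.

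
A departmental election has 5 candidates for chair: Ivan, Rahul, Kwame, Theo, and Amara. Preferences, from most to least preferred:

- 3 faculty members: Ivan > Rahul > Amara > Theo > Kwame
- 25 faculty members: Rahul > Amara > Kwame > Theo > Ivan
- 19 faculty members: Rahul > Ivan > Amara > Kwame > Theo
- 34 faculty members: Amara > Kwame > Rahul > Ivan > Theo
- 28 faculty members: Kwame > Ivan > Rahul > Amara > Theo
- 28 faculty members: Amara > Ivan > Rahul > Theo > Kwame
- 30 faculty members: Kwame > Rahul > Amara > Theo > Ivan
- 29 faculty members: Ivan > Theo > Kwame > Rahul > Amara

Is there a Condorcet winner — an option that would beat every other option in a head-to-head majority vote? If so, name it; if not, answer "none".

none

Checking pairwise contests:
Rahul beats Ivan 108–88.
Kwame beats Rahul 121–75.
Amara beats Kwame 109–87.
Ivan beats Theo 141–55.
Rahul beats Amara 134–62.
Every option loses at least one head-to-head, so there is no Condorcet winner.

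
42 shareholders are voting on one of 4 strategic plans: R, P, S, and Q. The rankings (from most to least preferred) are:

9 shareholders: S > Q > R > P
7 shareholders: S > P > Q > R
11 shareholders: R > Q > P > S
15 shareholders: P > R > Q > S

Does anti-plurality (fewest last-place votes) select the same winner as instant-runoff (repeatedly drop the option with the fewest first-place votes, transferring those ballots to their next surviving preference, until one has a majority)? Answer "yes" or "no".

Anti-plurality — last-place votes: R 7, P 9, S 26, Q 0. Winner: Q.
Instant-runoff — R1 R 11, P 15, S 16, Q 0 (Q out); R2 R 11, P 15, S 16 (R out); R3 P 26, S 16 (P winner). Winner: P.
The two methods disagree.

no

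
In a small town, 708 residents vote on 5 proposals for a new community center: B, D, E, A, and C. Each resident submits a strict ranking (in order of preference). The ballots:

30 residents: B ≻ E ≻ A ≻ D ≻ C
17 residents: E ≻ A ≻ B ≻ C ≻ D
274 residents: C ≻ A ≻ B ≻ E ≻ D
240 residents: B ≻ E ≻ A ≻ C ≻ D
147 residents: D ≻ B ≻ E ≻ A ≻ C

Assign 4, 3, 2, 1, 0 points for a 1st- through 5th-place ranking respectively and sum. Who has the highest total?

B: 30·4 + 17·2 + 274·2 + 240·4 + 147·3 = 2103
D: 30·1 + 17·0 + 274·0 + 240·0 + 147·4 = 618
E: 30·3 + 17·4 + 274·1 + 240·3 + 147·2 = 1446
A: 30·2 + 17·3 + 274·3 + 240·2 + 147·1 = 1560
C: 30·0 + 17·1 + 274·4 + 240·1 + 147·0 = 1353
B has the highest Borda score (2103).

B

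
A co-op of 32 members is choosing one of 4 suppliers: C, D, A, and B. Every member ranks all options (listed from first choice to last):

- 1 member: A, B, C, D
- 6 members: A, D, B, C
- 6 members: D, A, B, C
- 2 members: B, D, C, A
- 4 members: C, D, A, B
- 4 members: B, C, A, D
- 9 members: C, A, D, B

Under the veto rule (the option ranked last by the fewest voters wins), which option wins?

A

Last-place votes: C 12, D 5, A 2, B 13.
A is ranked last by the fewest voters, so A wins.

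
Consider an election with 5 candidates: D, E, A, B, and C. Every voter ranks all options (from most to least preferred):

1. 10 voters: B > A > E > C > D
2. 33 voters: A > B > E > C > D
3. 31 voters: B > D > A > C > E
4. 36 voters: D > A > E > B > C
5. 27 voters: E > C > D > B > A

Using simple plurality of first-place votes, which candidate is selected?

First-place votes: D 36, E 27, A 33, B 41, C 0.
B has the most first-place votes.

B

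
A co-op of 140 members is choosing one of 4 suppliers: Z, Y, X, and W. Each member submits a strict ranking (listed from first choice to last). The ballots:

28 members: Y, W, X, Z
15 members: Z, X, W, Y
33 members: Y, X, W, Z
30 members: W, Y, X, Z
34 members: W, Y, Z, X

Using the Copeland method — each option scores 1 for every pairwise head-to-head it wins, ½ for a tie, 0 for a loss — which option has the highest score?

W

Z: loses to Y, X, and W → score 0.
Y: beats Z and X; loses to W → score 2.
X: beats Z; loses to Y and W → score 1.
W: beats Z, Y, and X → score 3.
W has the best pairwise record.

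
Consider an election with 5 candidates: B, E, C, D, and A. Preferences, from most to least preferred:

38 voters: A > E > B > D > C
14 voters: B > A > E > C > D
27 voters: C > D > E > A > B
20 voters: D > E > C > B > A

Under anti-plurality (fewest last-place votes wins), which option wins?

Last-place votes: B 27, E 0, C 38, D 14, A 20.
E is ranked last by the fewest voters, so E wins.

E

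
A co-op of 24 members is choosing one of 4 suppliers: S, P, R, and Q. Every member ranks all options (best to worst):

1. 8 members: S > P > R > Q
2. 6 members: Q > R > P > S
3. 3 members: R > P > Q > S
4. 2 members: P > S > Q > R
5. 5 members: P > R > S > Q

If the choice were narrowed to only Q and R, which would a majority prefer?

Voters preferring Q to R: 8; preferring R to Q: 16.
R wins the head-to-head.

R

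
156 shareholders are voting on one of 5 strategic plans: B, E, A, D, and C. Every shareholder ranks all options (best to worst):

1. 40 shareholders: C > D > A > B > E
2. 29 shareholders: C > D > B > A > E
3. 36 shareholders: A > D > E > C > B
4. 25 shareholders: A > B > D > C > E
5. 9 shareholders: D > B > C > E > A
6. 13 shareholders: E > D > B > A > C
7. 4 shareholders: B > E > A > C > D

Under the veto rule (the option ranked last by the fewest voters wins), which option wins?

Last-place votes: B 36, E 94, A 9, D 4, C 13.
D is ranked last by the fewest voters, so D wins.

D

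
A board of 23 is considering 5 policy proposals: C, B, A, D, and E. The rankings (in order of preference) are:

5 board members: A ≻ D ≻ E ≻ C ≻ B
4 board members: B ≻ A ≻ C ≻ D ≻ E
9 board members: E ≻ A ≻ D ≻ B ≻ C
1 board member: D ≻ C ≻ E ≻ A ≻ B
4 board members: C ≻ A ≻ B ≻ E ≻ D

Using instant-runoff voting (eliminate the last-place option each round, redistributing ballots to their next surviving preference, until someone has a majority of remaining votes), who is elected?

Round 1: C 4, B 4, A 5, D 1, E 9. Eliminate D.
Round 2: C 5, B 4, A 5, E 9. Eliminate B.
Round 3: C 5, A 9, E 9. Eliminate C.
Round 4: A 13, E 10. A has a majority.

A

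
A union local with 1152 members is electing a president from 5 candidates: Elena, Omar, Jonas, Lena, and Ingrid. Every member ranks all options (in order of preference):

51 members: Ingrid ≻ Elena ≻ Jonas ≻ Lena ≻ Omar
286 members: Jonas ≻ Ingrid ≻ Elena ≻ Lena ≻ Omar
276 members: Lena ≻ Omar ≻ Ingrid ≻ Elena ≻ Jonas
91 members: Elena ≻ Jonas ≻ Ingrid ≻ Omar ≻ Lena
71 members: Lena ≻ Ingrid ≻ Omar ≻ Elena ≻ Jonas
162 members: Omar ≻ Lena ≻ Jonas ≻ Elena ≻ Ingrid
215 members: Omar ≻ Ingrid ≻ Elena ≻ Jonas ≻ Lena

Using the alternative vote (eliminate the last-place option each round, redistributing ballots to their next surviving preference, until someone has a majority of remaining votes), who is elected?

Omar

Round 1: Elena 91, Omar 377, Jonas 286, Lena 347, Ingrid 51. Eliminate Ingrid.
Round 2: Elena 142, Omar 377, Jonas 286, Lena 347. Eliminate Elena.
Round 3: Omar 377, Jonas 428, Lena 347. Eliminate Lena.
Round 4: Omar 724, Jonas 428. Omar has a majority.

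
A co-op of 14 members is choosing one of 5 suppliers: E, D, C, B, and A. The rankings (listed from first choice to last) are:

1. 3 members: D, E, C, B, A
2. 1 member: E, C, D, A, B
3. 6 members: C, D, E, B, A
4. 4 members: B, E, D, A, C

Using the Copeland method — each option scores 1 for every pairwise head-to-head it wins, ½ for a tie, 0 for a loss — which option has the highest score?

D

E: beats C, B, and A; loses to D → score 3.
D: beats E, B, and A; ties C → score 3.5.
C: beats B and A; ties D; loses to E → score 2.5.
B: beats A; loses to E, D, and C → score 1.
A: loses to E, D, C, and B → score 0.
D has the best pairwise record.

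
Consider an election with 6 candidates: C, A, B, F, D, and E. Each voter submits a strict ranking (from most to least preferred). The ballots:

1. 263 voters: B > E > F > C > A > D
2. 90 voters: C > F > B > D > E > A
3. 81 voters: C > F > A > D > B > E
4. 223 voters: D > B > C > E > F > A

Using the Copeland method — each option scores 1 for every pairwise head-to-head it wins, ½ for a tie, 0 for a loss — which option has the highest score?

C: beats A, F, D, and E; loses to B → score 4.
A: beats D; loses to C, B, F, and E → score 1.
B: beats C, A, F, D, and E → score 5.
F: beats A and D; loses to C, B, and E → score 2.
D: beats E; loses to C, A, B, and F → score 1.
E: beats A and F; loses to C, B, and D → score 2.
B has the best pairwise record.

B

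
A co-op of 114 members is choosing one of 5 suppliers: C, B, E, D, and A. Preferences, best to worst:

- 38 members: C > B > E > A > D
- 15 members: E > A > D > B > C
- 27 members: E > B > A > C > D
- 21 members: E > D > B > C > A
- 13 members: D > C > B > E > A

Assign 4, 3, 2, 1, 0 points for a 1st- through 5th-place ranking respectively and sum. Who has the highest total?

C: 38·4 + 15·0 + 27·1 + 21·1 + 13·3 = 239
B: 38·3 + 15·1 + 27·3 + 21·2 + 13·2 = 278
E: 38·2 + 15·4 + 27·4 + 21·4 + 13·1 = 341
D: 38·0 + 15·2 + 27·0 + 21·3 + 13·4 = 145
A: 38·1 + 15·3 + 27·2 + 21·0 + 13·0 = 137
E has the highest Borda score (341).

E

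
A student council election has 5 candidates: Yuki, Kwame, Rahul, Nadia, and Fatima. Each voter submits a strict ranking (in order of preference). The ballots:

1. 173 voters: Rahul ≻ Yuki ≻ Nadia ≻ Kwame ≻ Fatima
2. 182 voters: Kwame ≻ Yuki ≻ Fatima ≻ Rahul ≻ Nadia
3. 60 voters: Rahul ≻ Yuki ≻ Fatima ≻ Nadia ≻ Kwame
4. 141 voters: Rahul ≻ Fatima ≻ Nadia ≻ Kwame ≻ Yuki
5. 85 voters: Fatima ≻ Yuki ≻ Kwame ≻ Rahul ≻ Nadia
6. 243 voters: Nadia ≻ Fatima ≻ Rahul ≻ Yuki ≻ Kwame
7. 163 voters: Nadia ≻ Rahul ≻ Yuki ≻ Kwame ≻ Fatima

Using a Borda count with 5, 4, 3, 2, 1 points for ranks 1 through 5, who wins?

Yuki: 173·4 + 182·4 + 60·4 + 141·1 + 85·4 + 243·2 + 163·3 = 3116
Kwame: 173·2 + 182·5 + 60·1 + 141·2 + 85·3 + 243·1 + 163·2 = 2422
Rahul: 173·5 + 182·2 + 60·5 + 141·5 + 85·2 + 243·3 + 163·4 = 3785
Nadia: 173·3 + 182·1 + 60·2 + 141·3 + 85·1 + 243·5 + 163·5 = 3359
Fatima: 173·1 + 182·3 + 60·3 + 141·4 + 85·5 + 243·4 + 163·1 = 3023
Rahul has the highest Borda score (3785).

Rahul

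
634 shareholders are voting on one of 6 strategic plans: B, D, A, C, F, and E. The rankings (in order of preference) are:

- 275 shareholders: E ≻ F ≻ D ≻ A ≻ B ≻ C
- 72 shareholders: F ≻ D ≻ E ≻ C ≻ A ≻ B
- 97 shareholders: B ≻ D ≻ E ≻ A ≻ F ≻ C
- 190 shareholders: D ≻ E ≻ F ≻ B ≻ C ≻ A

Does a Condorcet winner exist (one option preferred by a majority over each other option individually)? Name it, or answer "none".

Checking pairwise contests:
D beats B 537–97.
F beats D 347–287.
D beats A 634–0.
B beats C 562–72.
E beats F 562–72.
D beats E 359–275.
Every option loses at least one head-to-head, so there is no Condorcet winner.

none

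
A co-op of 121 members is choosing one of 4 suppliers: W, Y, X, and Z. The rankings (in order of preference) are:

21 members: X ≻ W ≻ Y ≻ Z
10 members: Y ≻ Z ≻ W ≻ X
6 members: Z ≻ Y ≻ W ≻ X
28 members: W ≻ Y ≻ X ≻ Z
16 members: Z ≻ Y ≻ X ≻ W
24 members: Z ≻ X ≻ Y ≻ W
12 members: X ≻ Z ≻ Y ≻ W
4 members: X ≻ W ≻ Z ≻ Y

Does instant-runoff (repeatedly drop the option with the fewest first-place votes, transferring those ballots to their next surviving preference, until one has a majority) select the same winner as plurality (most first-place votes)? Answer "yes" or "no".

no

Instant-runoff — R1 W 28, Y 10, X 37, Z 46 (Y out); R2 W 28, X 37, Z 56 (W out); R3 X 65, Z 56 (X winner). Winner: X.
Plurality — first-place votes: W 28, Y 10, X 37, Z 46. Winner: Z.
The two methods disagree.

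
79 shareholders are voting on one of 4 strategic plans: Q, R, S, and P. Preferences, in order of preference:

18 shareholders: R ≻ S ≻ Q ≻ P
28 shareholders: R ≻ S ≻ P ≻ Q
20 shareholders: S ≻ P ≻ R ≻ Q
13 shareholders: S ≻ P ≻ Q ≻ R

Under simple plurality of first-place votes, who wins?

R

First-place votes: Q 0, R 46, S 33, P 0.
R has the most first-place votes.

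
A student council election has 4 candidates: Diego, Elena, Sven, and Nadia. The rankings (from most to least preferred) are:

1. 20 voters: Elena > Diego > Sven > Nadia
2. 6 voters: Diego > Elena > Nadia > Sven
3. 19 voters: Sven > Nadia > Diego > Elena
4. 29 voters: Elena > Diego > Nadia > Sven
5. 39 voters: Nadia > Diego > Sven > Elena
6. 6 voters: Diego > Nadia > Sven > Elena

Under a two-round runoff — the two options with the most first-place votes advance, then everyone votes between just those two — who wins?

Round 1 first-place votes: Diego 12, Elena 49, Sven 19, Nadia 39.
Elena and Nadia advance.
Runoff: Elena is preferred to Nadia by 55 voters; Nadia by 64.
Nadia wins the runoff.

Nadia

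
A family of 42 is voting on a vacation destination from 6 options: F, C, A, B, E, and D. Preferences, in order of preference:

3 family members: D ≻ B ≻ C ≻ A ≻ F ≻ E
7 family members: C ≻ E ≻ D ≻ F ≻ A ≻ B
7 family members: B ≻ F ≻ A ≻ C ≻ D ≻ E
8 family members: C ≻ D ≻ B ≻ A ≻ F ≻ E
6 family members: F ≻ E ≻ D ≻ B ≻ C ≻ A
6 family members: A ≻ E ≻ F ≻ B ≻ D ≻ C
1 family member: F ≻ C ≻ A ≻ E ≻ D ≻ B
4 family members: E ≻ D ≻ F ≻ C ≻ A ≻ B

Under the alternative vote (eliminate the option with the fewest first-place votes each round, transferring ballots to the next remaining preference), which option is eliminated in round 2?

E

Round 1: F 7, C 15, A 6, B 7, E 4, D 3. Eliminate D.
Round 2: F 7, C 15, A 6, B 10, E 4. Eliminate E.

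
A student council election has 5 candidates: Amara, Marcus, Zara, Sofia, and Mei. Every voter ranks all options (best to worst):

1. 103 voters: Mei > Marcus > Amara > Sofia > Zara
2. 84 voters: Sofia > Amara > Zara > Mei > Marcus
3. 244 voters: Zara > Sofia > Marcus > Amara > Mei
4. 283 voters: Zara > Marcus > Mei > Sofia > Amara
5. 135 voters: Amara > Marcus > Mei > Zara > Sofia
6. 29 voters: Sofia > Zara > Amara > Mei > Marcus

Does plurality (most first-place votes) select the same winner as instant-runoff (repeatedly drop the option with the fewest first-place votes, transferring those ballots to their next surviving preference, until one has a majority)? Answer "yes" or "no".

Plurality — first-place votes: Amara 135, Marcus 0, Zara 527, Sofia 113, Mei 103. Winner: Zara.
Instant-runoff — R1 Amara 135, Marcus 0, Zara 527, Sofia 113, Mei 103 (Zara winner). Winner: Zara.
The two methods agree.

yes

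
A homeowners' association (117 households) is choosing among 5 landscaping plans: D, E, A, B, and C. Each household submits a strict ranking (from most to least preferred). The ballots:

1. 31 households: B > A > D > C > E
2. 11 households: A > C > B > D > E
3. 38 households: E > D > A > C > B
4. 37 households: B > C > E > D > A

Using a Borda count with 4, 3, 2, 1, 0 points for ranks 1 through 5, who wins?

D: 31·2 + 11·1 + 38·3 + 37·1 = 224
E: 31·0 + 11·0 + 38·4 + 37·2 = 226
A: 31·3 + 11·4 + 38·2 + 37·0 = 213
B: 31·4 + 11·2 + 38·0 + 37·4 = 294
C: 31·1 + 11·3 + 38·1 + 37·3 = 213
B has the highest Borda score (294).

B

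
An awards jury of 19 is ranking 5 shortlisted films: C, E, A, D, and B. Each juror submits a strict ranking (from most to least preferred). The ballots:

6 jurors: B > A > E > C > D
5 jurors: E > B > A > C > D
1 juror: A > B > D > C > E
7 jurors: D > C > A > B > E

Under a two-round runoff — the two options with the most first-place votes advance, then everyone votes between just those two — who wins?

B

Round 1 first-place votes: C 0, E 5, A 1, D 7, B 6.
D and B advance.
Runoff: D is preferred to B by 7 voters; B by 12.
B wins the runoff.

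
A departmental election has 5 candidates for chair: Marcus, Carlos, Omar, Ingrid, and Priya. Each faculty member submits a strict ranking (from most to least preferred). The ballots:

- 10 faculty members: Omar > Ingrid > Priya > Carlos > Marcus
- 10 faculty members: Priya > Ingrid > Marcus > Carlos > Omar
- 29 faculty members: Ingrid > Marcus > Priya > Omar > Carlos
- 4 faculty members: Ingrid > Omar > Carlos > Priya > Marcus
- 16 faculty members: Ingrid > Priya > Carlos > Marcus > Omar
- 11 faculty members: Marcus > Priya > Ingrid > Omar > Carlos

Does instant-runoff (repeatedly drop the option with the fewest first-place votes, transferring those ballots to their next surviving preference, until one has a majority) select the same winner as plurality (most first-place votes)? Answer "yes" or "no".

yes

Instant-runoff — R1 Marcus 11, Carlos 0, Omar 10, Ingrid 49, Priya 10 (Ingrid winner). Winner: Ingrid.
Plurality — first-place votes: Marcus 11, Carlos 0, Omar 10, Ingrid 49, Priya 10. Winner: Ingrid.
The two methods agree.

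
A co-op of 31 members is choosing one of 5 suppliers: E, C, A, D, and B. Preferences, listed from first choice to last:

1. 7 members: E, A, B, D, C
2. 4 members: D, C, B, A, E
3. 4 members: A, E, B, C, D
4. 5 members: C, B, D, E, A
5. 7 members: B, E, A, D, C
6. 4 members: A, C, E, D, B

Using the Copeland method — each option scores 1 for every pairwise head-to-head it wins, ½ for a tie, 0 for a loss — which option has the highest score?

B

E: beats C, A, and D; loses to B → score 3.
C: loses to E, A, D, and B → score 0.
A: beats C and D; loses to E and B → score 2.
D: beats C; loses to E, A, and B → score 1.
B: beats E, C, A, and D → score 4.
B has the best pairwise record.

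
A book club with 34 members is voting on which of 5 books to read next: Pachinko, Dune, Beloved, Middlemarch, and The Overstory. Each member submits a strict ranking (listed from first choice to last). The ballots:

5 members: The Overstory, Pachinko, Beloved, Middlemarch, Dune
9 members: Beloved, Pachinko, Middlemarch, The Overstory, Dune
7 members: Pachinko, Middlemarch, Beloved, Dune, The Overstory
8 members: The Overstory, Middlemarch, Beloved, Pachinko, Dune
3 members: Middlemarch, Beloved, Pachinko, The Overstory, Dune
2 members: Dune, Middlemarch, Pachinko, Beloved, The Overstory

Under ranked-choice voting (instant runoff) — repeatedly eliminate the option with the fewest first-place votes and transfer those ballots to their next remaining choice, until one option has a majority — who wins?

Beloved

Round 1: Pachinko 7, Dune 2, Beloved 9, Middlemarch 3, The Overstory 13. Eliminate Dune.
Round 2: Pachinko 7, Beloved 9, Middlemarch 5, The Overstory 13. Eliminate Middlemarch.
Round 3: Pachinko 9, Beloved 12, The Overstory 13. Eliminate Pachinko.
Round 4: Beloved 21, The Overstory 13. Beloved has a majority.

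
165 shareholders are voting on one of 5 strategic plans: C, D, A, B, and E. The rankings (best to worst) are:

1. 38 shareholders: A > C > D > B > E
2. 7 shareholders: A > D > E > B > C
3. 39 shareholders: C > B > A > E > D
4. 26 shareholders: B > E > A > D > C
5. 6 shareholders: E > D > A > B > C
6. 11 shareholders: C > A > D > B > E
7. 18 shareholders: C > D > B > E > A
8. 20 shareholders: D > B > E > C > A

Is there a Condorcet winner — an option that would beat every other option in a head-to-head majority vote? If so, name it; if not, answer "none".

C vs D: 106–59 for C.
C vs A: 88–77 for C.
C vs B: 106–59 for C.
C vs E: 106–59 for C.
C beats every other option head-to-head.

C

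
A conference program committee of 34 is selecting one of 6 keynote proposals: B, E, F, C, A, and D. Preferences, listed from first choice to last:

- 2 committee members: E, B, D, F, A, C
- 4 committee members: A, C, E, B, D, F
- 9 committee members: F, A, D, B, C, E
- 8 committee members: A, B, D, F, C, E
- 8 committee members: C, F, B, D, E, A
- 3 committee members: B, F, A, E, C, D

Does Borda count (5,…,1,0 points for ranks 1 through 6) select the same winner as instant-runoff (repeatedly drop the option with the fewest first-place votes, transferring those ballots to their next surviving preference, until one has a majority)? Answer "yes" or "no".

Borda — scores: B 105, E 36, F 109, C 76, A 107, D 77. Winner: F.
Instant-runoff — R1 B 3, E 2, F 9, C 8, A 12, D 0 (D out); R2 B 3, E 2, F 9, C 8, A 12 (E out); R3 B 5, F 9, C 8, A 12 (B out); R4 F 14, C 8, A 12 (C out); R5 F 22, A 12 (F winner). Winner: F.
The two methods agree.

yes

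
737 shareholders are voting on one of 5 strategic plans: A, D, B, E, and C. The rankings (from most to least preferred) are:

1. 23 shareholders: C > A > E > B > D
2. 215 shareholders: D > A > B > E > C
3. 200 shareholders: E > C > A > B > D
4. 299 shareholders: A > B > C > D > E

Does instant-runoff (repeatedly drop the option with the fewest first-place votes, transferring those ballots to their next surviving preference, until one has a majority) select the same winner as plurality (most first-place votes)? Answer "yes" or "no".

yes

Instant-runoff — R1 A 299, D 215, B 0, E 200, C 23 (B out); R2 A 299, D 215, E 200, C 23 (C out); R3 A 322, D 215, E 200 (E out); R4 A 522, D 215 (A winner). Winner: A.
Plurality — first-place votes: A 299, D 215, B 0, E 200, C 23. Winner: A.
The two methods agree.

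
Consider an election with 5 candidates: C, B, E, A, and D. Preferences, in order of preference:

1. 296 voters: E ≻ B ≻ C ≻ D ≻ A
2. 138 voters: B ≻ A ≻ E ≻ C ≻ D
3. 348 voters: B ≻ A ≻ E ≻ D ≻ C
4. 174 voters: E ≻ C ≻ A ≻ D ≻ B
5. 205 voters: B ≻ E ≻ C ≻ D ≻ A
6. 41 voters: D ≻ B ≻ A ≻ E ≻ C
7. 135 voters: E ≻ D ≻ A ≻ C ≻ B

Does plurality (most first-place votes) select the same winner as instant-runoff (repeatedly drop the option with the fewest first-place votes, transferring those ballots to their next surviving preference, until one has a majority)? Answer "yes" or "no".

Plurality — first-place votes: C 0, B 691, E 605, A 0, D 41. Winner: B.
Instant-runoff — R1 C 0, B 691, E 605, A 0, D 41 (B winner). Winner: B.
The two methods agree.

yes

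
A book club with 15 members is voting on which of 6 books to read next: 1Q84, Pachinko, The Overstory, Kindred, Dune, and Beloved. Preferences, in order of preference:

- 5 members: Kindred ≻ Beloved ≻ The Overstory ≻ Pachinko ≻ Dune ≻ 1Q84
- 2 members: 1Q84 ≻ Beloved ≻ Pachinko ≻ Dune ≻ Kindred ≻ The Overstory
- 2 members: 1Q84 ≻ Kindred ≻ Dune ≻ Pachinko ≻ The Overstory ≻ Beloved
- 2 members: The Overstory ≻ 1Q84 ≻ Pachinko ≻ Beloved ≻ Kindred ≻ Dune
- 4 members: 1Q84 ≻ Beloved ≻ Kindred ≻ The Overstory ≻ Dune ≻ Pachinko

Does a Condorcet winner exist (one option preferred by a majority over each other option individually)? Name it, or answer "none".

1Q84

1Q84 vs Pachinko: 10–5 for 1Q84.
1Q84 vs The Overstory: 8–7 for 1Q84.
1Q84 vs Kindred: 10–5 for 1Q84.
1Q84 vs Dune: 10–5 for 1Q84.
1Q84 vs Beloved: 10–5 for 1Q84.
1Q84 beats every other option head-to-head.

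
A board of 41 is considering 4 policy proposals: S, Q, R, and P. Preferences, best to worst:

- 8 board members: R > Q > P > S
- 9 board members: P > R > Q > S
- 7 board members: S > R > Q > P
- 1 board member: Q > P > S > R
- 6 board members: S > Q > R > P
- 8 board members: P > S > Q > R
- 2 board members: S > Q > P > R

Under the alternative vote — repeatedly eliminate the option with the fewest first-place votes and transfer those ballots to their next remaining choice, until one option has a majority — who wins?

Round 1: S 15, Q 1, R 8, P 17. Eliminate Q.
Round 2: S 15, R 8, P 18. Eliminate R.
Round 3: S 15, P 26. P has a majority.

P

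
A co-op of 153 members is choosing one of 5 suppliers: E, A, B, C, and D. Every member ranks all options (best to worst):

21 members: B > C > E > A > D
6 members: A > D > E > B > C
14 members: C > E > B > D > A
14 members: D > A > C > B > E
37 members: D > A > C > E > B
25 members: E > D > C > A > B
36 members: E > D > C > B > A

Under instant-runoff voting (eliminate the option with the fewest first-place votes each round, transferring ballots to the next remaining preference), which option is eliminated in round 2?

Round 1: E 61, A 6, B 21, C 14, D 51. Eliminate A.
Round 2: E 61, B 21, C 14, D 57. Eliminate C.

C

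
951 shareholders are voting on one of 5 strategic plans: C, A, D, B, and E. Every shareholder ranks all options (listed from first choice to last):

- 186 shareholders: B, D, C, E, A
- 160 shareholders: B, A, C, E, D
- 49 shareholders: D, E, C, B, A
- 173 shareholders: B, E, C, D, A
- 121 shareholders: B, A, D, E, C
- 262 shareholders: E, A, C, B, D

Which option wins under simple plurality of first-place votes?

B

First-place votes: C 0, A 0, D 49, B 640, E 262.
B has the most first-place votes.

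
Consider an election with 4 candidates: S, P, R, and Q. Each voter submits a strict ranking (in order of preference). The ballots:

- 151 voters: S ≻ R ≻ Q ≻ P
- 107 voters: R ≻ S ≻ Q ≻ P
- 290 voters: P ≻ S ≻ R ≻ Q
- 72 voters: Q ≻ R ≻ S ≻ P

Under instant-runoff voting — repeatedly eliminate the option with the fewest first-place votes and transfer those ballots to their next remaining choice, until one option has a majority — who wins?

R

Round 1: S 151, P 290, R 107, Q 72. Eliminate Q.
Round 2: S 151, P 290, R 179. Eliminate S.
Round 3: P 290, R 330. R has a majority.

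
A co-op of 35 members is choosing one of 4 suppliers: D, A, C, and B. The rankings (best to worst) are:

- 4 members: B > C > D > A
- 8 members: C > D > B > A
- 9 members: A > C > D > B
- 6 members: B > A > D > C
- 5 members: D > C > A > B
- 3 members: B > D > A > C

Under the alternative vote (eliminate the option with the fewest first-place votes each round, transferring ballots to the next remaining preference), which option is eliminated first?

D

Round 1: D 5, A 9, C 8, B 13. Eliminate D.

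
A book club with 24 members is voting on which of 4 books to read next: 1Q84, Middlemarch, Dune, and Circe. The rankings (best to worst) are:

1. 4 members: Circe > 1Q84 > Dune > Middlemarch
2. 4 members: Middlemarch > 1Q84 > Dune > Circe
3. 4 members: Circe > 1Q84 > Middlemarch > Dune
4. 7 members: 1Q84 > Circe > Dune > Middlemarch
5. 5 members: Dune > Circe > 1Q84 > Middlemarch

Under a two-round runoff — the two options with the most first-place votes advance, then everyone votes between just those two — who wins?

Circe

Round 1 first-place votes: 1Q84 7, Middlemarch 4, Dune 5, Circe 8.
Circe and 1Q84 advance.
Runoff: Circe is preferred to 1Q84 by 13 voters; 1Q84 by 11.
Circe wins the runoff.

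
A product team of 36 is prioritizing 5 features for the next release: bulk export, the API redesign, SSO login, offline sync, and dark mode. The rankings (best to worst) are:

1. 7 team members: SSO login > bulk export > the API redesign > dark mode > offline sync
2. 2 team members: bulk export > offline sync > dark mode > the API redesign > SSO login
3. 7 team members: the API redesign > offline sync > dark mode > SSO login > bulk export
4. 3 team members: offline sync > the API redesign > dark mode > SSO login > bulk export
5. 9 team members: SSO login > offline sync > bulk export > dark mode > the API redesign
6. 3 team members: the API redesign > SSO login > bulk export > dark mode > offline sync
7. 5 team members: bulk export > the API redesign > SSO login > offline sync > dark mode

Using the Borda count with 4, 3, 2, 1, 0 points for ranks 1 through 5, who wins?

SSO login

bulk export: 7·3 + 2·4 + 7·0 + 3·0 + 9·2 + 3·2 + 5·4 = 73
the API redesign: 7·2 + 2·1 + 7·4 + 3·3 + 9·0 + 3·4 + 5·3 = 80
SSO login: 7·4 + 2·0 + 7·1 + 3·1 + 9·4 + 3·3 + 5·2 = 93
offline sync: 7·0 + 2·3 + 7·3 + 3·4 + 9·3 + 3·0 + 5·1 = 71
dark mode: 7·1 + 2·2 + 7·2 + 3·2 + 9·1 + 3·1 + 5·0 = 43
SSO login has the highest Borda score (93).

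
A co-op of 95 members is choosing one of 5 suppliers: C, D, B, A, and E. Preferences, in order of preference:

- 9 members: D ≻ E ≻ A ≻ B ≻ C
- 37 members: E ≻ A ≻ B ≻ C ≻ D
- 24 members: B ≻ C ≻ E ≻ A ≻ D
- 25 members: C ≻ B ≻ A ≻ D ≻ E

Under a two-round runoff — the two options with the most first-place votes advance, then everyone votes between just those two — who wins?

C

Round 1 first-place votes: C 25, D 9, B 24, A 0, E 37.
E and C advance.
Runoff: E is preferred to C by 46 voters; C by 49.
C wins the runoff.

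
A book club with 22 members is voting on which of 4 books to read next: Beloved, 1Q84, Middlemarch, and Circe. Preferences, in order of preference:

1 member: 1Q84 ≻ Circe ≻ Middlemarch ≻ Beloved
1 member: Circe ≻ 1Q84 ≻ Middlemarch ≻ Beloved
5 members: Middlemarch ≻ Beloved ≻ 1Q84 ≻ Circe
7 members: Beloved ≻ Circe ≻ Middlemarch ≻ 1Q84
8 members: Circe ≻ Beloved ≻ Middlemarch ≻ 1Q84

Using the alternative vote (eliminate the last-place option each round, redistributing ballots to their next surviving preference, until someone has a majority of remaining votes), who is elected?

Beloved

Round 1: Beloved 7, 1Q84 1, Middlemarch 5, Circe 9. Eliminate 1Q84.
Round 2: Beloved 7, Middlemarch 5, Circe 10. Eliminate Middlemarch.
Round 3: Beloved 12, Circe 10. Beloved has a majority.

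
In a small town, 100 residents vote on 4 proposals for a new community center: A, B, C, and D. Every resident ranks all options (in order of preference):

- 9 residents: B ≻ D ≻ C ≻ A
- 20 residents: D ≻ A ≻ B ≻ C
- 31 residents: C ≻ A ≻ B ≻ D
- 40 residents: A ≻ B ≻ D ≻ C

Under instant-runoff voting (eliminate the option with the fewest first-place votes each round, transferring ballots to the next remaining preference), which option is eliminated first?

Round 1: A 40, B 9, C 31, D 20. Eliminate B.

B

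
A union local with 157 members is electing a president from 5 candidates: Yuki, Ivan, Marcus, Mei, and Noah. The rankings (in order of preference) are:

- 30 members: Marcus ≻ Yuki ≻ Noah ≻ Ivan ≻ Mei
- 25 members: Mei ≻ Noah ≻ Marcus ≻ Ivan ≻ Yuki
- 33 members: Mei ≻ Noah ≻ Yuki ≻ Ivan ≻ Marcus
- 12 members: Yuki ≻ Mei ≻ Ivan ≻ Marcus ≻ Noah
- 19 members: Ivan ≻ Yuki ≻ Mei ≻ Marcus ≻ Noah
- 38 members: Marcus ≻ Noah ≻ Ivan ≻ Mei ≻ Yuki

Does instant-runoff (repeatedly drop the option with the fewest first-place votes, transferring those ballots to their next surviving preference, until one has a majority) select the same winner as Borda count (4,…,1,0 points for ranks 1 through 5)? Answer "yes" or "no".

Instant-runoff — R1 Yuki 12, Ivan 19, Marcus 68, Mei 58, Noah 0 (Noah out); R2 Yuki 12, Ivan 19, Marcus 68, Mei 58 (Yuki out); R3 Ivan 19, Marcus 68, Mei 70 (Ivan out); R4 Marcus 68, Mei 89 (Mei winner). Winner: Mei.
Borda — scores: Yuki 261, Ivan 264, Marcus 353, Mei 344, Noah 348. Winner: Marcus.
The two methods disagree.

no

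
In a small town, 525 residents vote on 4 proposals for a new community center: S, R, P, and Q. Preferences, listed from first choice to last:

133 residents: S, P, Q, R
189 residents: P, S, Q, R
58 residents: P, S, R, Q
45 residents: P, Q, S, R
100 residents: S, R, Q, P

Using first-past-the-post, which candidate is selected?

P

First-place votes: S 233, R 0, P 292, Q 0.
P has the most first-place votes.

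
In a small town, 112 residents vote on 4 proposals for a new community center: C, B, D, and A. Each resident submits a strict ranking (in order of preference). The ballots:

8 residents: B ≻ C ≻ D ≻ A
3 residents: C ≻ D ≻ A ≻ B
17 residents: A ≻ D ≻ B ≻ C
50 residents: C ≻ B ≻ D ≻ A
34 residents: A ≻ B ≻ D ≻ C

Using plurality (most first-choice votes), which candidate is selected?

C

First-place votes: C 53, B 8, D 0, A 51.
C has the most first-place votes.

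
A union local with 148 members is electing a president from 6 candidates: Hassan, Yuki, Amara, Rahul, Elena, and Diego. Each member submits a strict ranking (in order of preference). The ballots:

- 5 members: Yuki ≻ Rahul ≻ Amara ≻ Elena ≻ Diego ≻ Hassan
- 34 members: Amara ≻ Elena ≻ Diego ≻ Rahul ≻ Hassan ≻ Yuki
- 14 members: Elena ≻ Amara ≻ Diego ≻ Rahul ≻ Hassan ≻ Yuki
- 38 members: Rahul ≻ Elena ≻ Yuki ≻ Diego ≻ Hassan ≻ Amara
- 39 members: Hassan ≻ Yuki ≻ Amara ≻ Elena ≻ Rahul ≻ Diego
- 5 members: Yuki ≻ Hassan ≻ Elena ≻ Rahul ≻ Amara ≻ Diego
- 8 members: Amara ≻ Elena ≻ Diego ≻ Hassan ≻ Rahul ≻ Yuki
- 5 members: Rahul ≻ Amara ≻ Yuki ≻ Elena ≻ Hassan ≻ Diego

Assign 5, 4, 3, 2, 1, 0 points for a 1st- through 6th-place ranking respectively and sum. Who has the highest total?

Hassan: 5·0 + 34·1 + 14·1 + 38·1 + 39·5 + 5·4 + 8·2 + 5·1 = 322
Yuki: 5·5 + 34·0 + 14·0 + 38·3 + 39·4 + 5·5 + 8·0 + 5·3 = 335
Amara: 5·3 + 34·5 + 14·4 + 38·0 + 39·3 + 5·1 + 8·5 + 5·4 = 423
Rahul: 5·4 + 34·2 + 14·2 + 38·5 + 39·1 + 5·2 + 8·1 + 5·5 = 388
Elena: 5·2 + 34·4 + 14·5 + 38·4 + 39·2 + 5·3 + 8·4 + 5·2 = 503
Diego: 5·1 + 34·3 + 14·3 + 38·2 + 39·0 + 5·0 + 8·3 + 5·0 = 249
Elena has the highest Borda score (503).

Elena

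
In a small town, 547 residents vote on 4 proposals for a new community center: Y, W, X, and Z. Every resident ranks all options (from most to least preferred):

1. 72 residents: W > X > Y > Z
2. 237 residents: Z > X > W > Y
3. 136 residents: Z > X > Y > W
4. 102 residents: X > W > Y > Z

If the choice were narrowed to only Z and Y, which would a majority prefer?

Z

Voters preferring Z to Y: 373; preferring Y to Z: 174.
Z wins the head-to-head.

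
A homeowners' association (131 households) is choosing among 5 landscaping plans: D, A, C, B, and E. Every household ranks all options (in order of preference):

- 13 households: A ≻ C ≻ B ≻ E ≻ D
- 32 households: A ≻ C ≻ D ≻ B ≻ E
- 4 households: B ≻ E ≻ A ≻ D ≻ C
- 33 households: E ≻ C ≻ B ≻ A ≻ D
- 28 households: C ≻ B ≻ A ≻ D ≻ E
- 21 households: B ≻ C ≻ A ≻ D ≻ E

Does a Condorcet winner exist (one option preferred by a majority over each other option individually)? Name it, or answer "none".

C vs D: 127–4 for C.
C vs A: 82–49 for C.
C vs B: 106–25 for C.
C vs E: 94–37 for C.
C beats every other option head-to-head.

C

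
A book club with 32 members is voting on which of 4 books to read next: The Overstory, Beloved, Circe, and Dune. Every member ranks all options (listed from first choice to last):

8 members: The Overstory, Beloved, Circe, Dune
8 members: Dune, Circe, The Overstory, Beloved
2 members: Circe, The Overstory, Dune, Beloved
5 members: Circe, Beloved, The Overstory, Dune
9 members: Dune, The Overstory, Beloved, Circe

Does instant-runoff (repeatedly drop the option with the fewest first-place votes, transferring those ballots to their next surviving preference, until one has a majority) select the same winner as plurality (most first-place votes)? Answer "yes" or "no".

yes

Instant-runoff — R1 The Overstory 8, Beloved 0, Circe 7, Dune 17 (Dune winner). Winner: Dune.
Plurality — first-place votes: The Overstory 8, Beloved 0, Circe 7, Dune 17. Winner: Dune.
The two methods agree.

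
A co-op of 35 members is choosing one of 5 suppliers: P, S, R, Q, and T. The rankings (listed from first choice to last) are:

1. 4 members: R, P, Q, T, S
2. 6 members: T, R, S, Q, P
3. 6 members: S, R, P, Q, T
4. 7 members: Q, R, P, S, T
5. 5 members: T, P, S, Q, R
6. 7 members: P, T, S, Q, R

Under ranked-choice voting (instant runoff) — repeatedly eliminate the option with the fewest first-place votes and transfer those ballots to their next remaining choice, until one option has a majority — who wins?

P

Round 1: P 7, S 6, R 4, Q 7, T 11. Eliminate R.
Round 2: P 11, S 6, Q 7, T 11. Eliminate S.
Round 3: P 17, Q 7, T 11. Eliminate Q.
Round 4: P 24, T 11. P has a majority.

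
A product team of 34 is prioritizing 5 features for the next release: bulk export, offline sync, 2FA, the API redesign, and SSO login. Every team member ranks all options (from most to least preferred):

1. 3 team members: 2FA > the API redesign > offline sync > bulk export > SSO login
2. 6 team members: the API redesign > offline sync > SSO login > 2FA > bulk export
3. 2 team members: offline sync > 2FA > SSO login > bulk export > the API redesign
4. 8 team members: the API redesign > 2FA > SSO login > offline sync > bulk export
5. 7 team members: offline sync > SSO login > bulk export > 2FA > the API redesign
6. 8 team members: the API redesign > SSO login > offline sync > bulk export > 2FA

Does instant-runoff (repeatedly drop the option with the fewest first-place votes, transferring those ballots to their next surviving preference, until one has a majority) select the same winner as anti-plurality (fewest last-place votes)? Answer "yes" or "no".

Instant-runoff — R1 bulk export 0, offline sync 9, 2FA 3, the API redesign 22, SSO login 0 (the API redesign winner). Winner: the API redesign.
Anti-plurality — last-place votes: bulk export 14, offline sync 0, 2FA 8, the API redesign 9, SSO login 3. Winner: offline sync.
The two methods disagree.

no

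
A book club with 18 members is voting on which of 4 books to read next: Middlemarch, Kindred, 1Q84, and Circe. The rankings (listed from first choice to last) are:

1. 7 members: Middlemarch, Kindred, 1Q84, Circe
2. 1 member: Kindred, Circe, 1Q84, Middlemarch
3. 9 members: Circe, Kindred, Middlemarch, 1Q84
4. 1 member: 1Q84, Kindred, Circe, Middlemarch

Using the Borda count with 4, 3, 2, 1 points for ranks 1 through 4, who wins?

Middlemarch: 7·4 + 1·1 + 9·2 + 1·1 = 48
Kindred: 7·3 + 1·4 + 9·3 + 1·3 = 55
1Q84: 7·2 + 1·2 + 9·1 + 1·4 = 29
Circe: 7·1 + 1·3 + 9·4 + 1·2 = 48
Kindred has the highest Borda score (55).

Kindred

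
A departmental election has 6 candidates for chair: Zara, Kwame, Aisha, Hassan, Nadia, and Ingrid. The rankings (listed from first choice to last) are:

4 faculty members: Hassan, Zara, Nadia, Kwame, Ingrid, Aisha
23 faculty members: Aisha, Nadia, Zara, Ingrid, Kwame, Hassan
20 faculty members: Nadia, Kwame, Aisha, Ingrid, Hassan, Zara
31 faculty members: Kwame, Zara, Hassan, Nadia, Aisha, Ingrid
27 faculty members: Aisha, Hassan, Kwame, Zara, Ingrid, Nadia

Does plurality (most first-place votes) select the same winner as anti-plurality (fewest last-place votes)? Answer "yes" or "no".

no

Plurality — first-place votes: Zara 0, Kwame 31, Aisha 50, Hassan 4, Nadia 20, Ingrid 0. Winner: Aisha.
Anti-plurality — last-place votes: Zara 20, Kwame 0, Aisha 4, Hassan 23, Nadia 27, Ingrid 31. Winner: Kwame.
The two methods disagree.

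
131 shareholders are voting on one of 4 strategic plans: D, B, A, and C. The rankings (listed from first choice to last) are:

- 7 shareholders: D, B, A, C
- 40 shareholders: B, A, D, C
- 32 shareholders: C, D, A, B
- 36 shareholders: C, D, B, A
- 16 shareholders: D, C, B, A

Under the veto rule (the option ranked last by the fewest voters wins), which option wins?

Last-place votes: D 0, B 32, A 52, C 47.
D is ranked last by the fewest voters, so D wins.

D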